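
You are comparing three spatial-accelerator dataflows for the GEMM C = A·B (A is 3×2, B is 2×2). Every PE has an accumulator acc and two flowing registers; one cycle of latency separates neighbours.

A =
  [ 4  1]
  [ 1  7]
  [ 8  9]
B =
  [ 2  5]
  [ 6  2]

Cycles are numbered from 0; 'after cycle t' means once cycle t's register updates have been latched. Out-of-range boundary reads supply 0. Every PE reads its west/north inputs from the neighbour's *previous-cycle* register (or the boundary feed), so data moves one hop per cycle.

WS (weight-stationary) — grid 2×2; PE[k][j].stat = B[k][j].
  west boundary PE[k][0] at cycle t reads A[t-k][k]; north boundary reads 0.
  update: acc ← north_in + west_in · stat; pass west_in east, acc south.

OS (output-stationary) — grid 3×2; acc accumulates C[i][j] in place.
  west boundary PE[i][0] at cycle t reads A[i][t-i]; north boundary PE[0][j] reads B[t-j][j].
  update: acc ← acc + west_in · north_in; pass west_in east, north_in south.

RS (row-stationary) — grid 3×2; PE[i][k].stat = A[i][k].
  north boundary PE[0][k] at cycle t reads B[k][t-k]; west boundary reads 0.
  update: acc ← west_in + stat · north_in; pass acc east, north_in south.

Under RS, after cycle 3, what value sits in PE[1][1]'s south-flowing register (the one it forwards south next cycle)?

register = 2

RS (3×2). Following PE[1][1] plus its west/north inputs:
  step 0 · PE0,1: acc=0; fwd→0 fwd↓0
  step 0 · PE1,0: acc=0; fwd→0 fwd↓0
  step 0 · PE1,1: acc=0; fwd→0 fwd↓0
  step 1 · PE0,1: acc=14; fwd→14 fwd↓6
  step 1 · PE1,0: acc=2; fwd→2 fwd↓2
  step 1 · PE1,1: acc=0; fwd→0 fwd↓0
  step 2 · PE0,1: acc=22; fwd→22 fwd↓2
  step 2 · PE1,0: acc=5; fwd→5 fwd↓5
  step 2 · PE1,1: acc=44; fwd→44 fwd↓6
  step 3 · PE0,1: acc=0; fwd→0 fwd↓0
  step 3 · PE1,0: acc=0; fwd→0 fwd↓0
  step 3 · PE1,1: acc=19; fwd→19 fwd↓2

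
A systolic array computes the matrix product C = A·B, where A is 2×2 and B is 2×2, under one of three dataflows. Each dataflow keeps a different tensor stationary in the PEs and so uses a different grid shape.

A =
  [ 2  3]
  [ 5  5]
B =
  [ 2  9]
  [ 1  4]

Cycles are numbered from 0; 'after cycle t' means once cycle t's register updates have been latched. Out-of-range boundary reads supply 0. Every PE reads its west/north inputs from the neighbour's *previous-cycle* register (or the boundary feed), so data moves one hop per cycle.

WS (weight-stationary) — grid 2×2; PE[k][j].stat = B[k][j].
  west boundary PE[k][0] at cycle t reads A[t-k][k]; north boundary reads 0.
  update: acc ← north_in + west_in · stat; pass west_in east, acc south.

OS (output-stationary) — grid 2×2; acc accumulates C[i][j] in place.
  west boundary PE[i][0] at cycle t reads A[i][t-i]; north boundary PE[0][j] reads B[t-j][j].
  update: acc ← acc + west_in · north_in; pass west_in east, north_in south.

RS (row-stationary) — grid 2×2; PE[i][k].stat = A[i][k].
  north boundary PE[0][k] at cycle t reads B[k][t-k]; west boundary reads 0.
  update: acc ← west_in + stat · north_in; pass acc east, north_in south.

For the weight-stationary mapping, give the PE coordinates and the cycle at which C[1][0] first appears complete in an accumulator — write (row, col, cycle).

(row, col, cycle) = (1, 0, 2)

WS: C[1][0] accumulates in PE[1][0]:
  t=0 PE[1][0]: acc=0 h=0 v=0
  t=1 PE[1][0]: acc=7 h=3 v=7
  t=2 PE[1][0]: acc=15 h=5 v=15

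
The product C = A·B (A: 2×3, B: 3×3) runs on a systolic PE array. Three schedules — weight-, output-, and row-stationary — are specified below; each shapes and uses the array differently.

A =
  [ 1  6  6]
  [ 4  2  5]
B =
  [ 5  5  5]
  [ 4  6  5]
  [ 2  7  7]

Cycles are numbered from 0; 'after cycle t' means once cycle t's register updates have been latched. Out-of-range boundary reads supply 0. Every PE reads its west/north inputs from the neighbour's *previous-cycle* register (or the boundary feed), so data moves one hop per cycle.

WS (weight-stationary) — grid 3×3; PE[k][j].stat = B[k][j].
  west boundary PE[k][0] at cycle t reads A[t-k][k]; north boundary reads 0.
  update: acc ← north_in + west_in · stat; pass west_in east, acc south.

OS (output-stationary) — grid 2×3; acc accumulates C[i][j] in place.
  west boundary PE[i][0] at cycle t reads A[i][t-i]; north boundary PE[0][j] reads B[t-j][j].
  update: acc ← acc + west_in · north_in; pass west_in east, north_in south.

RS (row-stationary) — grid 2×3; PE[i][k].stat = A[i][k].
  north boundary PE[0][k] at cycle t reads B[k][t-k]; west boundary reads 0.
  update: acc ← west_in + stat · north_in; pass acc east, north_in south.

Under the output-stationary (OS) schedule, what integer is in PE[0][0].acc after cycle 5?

PE[0][0].acc = 41

OS on a 2×3 grid — tracing PE[0][0] and its feeders:
  @0  [0,0]  acc 5  |  →1  ↓5
  @1  [0,0]  acc 29  |  →6  ↓4
  @2  [0,0]  acc 41  |  →6  ↓2
  @3  [0,0]  acc 41  |  →0  ↓0
  @4  [0,0]  acc 41  |  →0  ↓0
  @5  [0,0]  acc 41  |  →0  ↓0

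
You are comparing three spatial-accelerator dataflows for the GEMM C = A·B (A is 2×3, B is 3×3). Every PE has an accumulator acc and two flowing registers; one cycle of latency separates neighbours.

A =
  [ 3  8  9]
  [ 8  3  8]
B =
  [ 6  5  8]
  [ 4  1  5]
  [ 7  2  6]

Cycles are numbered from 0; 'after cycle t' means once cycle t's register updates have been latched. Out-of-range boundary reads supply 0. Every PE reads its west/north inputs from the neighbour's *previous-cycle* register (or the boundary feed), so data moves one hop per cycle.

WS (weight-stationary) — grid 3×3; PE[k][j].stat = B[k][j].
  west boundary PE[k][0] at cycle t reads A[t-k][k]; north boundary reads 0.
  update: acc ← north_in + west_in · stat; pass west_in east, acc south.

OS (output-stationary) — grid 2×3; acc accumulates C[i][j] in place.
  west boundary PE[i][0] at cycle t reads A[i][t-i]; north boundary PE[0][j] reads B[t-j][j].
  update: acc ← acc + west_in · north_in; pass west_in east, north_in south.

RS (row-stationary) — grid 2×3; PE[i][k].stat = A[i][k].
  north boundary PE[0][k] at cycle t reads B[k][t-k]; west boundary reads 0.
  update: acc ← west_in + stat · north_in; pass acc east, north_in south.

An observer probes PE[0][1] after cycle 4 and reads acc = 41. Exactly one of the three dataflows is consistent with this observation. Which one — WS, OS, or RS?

dataflow = OS

— WS: 3×3; PE[0][1] trace:
  after 0 — PE[0][1] acc=0, pass-E 0, pass-S 0
  after 1 — PE[0][1] acc=15, pass-E 3, pass-S 15
  after 2 — PE[0][1] acc=40, pass-E 8, pass-S 40
  after 3 — PE[0][1] acc=0, pass-E 0, pass-S 0
  after 4 — PE[0][1] acc=0, pass-E 0, pass-S 0
— OS: 2×3; PE[0][1] trace:
  after 0 — PE[0][1] acc=0, pass-E 0, pass-S 0
  after 1 — PE[0][1] acc=15, pass-E 3, pass-S 5
  after 2 — PE[0][1] acc=23, pass-E 8, pass-S 1
  after 3 — PE[0][1] acc=41, pass-E 9, pass-S 2
  after 4 — PE[0][1] acc=41, pass-E 0, pass-S 0
— RS: 2×3; PE[0][1] trace:
  after 0 — PE[0][1] acc=0, pass-E 0, pass-S 0
  after 1 — PE[0][1] acc=50, pass-E 50, pass-S 4
  after 2 — PE[0][1] acc=23, pass-E 23, pass-S 1
  after 3 — PE[0][1] acc=64, pass-E 64, pass-S 5
  after 4 — PE[0][1] acc=0, pass-E 0, pass-S 0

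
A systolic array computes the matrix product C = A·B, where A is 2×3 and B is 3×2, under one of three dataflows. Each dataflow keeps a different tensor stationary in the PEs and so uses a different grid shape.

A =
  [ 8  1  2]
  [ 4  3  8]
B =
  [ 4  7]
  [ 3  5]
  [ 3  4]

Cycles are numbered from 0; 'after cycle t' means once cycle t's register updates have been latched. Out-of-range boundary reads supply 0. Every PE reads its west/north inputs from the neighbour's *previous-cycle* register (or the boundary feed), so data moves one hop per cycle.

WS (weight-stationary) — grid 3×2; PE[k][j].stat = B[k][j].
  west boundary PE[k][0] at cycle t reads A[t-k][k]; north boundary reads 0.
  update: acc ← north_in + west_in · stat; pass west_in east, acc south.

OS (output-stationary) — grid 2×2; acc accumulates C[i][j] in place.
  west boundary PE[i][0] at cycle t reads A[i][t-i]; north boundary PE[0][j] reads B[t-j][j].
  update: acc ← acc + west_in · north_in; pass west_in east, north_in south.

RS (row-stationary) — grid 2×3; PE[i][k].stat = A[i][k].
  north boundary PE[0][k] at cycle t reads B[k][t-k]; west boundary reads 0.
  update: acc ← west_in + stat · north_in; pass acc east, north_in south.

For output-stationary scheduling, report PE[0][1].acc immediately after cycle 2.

PE[0][1].acc = 61

Tracing OS — 2×2 array, target PE[0][1]:
  [0] (0,0) acc=32 (h:8 v:4)
  [0] (0,1) acc=0 (h:0 v:0)
  [1] (0,0) acc=35 (h:1 v:3)
  [1] (0,1) acc=56 (h:8 v:7)
  [2] (0,0) acc=41 (h:2 v:3)
  [2] (0,1) acc=61 (h:1 v:5)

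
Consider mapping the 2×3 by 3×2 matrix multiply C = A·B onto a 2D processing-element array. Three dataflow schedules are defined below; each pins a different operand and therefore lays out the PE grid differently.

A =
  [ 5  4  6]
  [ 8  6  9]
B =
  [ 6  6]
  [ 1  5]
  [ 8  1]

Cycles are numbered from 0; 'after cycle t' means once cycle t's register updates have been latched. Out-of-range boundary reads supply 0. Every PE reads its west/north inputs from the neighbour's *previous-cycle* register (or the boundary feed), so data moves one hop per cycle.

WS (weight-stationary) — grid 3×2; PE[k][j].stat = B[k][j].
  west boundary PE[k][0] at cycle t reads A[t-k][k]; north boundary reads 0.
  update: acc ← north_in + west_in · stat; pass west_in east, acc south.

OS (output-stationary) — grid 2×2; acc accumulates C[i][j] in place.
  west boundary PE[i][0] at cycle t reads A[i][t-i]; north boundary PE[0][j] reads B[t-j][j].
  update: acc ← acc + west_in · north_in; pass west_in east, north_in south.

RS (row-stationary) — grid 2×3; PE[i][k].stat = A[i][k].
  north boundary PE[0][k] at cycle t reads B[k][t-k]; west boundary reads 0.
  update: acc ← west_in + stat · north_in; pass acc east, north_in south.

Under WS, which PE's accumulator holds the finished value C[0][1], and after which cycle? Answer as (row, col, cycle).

(row, col, cycle) = (2, 1, 3)

WS: C[0][1] accumulates in PE[2][1]:
  t=0 PE[2][1]: acc=0 h=0 v=0
  t=1 PE[2][1]: acc=0 h=0 v=0
  t=2 PE[2][1]: acc=0 h=0 v=0
  t=3 PE[2][1]: acc=56 h=6 v=56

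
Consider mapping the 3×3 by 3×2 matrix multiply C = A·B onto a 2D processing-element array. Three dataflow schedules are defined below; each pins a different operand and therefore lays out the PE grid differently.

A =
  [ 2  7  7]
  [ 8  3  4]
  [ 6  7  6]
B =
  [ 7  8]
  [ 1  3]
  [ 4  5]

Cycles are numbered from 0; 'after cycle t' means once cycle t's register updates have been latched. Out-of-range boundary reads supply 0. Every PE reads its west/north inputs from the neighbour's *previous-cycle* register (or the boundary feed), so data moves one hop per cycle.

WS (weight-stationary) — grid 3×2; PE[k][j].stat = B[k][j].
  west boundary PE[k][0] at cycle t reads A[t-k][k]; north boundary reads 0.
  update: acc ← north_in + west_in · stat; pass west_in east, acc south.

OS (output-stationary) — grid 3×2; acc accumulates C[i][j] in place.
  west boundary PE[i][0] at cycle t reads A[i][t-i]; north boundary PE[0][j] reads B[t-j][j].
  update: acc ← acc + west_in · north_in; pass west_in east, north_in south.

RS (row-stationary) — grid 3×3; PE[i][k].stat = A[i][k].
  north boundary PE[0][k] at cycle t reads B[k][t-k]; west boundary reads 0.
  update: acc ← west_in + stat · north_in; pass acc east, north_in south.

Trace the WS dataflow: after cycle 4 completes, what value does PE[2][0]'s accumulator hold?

Tracing WS — 3×2 array, target PE[2][0]:
  t=0 PE[1][0]: acc=0 h=0 v=0
  t=0 PE[2][0]: acc=0 h=0 v=0
  t=1 PE[1][0]: acc=21 h=7 v=21
  t=1 PE[2][0]: acc=0 h=0 v=0
  t=2 PE[1][0]: acc=59 h=3 v=59
  t=2 PE[2][0]: acc=49 h=7 v=49
  t=3 PE[1][0]: acc=49 h=7 v=49
  t=3 PE[2][0]: acc=75 h=4 v=75
  t=4 PE[1][0]: acc=0 h=0 v=0
  t=4 PE[2][0]: acc=73 h=6 v=73

PE[2][0].acc = 73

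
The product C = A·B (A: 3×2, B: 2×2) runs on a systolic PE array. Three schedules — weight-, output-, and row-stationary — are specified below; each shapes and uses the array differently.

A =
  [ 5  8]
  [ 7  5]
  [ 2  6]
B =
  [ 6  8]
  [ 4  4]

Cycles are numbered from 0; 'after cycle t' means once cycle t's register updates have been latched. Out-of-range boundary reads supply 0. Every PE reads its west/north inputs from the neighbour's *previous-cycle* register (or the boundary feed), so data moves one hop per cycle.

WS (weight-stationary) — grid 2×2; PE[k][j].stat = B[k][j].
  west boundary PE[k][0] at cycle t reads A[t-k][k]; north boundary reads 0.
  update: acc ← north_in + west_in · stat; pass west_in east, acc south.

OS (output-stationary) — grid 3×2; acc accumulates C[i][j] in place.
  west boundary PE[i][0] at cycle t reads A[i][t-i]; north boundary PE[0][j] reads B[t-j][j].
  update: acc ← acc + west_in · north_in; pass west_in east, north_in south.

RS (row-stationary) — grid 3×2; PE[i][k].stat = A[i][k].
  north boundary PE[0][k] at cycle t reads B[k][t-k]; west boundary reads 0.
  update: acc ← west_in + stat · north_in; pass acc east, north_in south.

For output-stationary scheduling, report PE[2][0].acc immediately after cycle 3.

OS (3×2). Following PE[2][0] plus its west/north inputs:
  after 0 — PE[1][0] acc=0, pass-E 0, pass-S 0
  after 0 — PE[2][0] acc=0, pass-E 0, pass-S 0
  after 1 — PE[1][0] acc=42, pass-E 7, pass-S 6
  after 1 — PE[2][0] acc=0, pass-E 0, pass-S 0
  after 2 — PE[1][0] acc=62, pass-E 5, pass-S 4
  after 2 — PE[2][0] acc=12, pass-E 2, pass-S 6
  after 3 — PE[1][0] acc=62, pass-E 0, pass-S 0
  after 3 — PE[2][0] acc=36, pass-E 6, pass-S 4

PE[2][0].acc = 36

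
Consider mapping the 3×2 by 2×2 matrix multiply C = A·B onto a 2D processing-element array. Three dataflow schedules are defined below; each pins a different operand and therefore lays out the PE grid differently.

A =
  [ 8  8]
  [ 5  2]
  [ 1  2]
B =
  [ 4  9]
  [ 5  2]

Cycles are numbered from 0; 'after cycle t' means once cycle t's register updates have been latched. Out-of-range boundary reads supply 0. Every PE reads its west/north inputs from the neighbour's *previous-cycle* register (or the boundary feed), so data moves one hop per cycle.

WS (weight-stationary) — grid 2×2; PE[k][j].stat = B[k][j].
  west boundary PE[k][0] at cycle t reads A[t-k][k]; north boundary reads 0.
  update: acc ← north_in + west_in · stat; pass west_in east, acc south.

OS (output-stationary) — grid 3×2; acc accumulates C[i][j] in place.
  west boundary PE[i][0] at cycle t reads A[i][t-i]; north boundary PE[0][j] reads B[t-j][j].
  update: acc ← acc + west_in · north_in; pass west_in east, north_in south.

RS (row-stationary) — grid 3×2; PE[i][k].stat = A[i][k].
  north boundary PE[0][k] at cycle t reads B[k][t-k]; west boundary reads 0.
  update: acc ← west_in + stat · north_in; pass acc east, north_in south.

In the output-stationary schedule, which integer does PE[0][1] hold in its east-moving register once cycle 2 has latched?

OS (3×2). Following PE[0][1] plus its west/north inputs:
  t=0 PE[0][0]: acc=32 h=8 v=4
  t=0 PE[0][1]: acc=0 h=0 v=0
  t=1 PE[0][0]: acc=72 h=8 v=5
  t=1 PE[0][1]: acc=72 h=8 v=9
  t=2 PE[0][0]: acc=72 h=0 v=0
  t=2 PE[0][1]: acc=88 h=8 v=2

register = 8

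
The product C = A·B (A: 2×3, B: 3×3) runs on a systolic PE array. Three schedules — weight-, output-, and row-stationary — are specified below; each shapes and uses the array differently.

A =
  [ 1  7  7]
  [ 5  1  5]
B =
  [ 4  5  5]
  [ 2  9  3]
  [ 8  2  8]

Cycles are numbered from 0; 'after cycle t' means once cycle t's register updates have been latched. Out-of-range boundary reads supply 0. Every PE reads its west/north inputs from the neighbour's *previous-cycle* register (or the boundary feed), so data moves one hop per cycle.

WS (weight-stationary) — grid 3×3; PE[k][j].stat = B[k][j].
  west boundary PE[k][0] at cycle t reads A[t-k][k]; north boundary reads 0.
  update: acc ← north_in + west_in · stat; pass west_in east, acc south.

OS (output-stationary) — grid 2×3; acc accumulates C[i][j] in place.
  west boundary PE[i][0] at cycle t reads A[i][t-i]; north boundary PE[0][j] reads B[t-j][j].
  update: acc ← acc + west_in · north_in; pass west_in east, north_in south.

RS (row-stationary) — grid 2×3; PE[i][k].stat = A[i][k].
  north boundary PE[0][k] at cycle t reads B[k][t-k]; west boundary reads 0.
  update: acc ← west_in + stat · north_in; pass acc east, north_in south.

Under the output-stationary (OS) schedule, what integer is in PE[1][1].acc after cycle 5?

PE[1][1].acc = 44

Tracing OS — 2×3 array, target PE[1][1]:
  cycle 0: PE[0][1] → acc 0, east 0, south 0
  cycle 0: PE[1][0] → acc 0, east 0, south 0
  cycle 0: PE[1][1] → acc 0, east 0, south 0
  cycle 1: PE[0][1] → acc 5, east 1, south 5
  cycle 1: PE[1][0] → acc 20, east 5, south 4
  cycle 1: PE[1][1] → acc 0, east 0, south 0
  cycle 2: PE[0][1] → acc 68, east 7, south 9
  cycle 2: PE[1][0] → acc 22, east 1, south 2
  cycle 2: PE[1][1] → acc 25, east 5, south 5
  cycle 3: PE[0][1] → acc 82, east 7, south 2
  cycle 3: PE[1][0] → acc 62, east 5, south 8
  cycle 3: PE[1][1] → acc 34, east 1, south 9
  cycle 4: PE[0][1] → acc 82, east 0, south 0
  cycle 4: PE[1][0] → acc 62, east 0, south 0
  cycle 4: PE[1][1] → acc 44, east 5, south 2
  cycle 5: PE[0][1] → acc 82, east 0, south 0
  cycle 5: PE[1][0] → acc 62, east 0, south 0
  cycle 5: PE[1][1] → acc 44, east 0, south 0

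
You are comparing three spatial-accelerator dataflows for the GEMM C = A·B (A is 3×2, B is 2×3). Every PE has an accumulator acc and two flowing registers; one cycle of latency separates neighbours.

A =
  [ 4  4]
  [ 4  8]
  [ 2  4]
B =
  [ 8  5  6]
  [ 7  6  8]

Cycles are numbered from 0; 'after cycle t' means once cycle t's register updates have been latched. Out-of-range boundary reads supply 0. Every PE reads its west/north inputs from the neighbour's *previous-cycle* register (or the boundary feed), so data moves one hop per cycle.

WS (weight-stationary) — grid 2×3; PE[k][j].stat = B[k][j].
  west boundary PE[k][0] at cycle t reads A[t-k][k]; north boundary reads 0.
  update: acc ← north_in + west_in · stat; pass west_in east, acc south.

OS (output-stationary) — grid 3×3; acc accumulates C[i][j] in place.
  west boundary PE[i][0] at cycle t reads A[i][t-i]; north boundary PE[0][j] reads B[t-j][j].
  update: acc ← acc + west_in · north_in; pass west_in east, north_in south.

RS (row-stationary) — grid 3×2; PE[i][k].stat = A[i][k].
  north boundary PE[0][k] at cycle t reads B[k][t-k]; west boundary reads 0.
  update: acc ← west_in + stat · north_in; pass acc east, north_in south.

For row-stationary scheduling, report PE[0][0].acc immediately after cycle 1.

PE[0][0].acc = 20

Tracing RS — 3×2 array, target PE[0][0]:
  step 0 · PE0,0: acc=32; fwd→32 fwd↓8
  step 1 · PE0,0: acc=20; fwd→20 fwd↓5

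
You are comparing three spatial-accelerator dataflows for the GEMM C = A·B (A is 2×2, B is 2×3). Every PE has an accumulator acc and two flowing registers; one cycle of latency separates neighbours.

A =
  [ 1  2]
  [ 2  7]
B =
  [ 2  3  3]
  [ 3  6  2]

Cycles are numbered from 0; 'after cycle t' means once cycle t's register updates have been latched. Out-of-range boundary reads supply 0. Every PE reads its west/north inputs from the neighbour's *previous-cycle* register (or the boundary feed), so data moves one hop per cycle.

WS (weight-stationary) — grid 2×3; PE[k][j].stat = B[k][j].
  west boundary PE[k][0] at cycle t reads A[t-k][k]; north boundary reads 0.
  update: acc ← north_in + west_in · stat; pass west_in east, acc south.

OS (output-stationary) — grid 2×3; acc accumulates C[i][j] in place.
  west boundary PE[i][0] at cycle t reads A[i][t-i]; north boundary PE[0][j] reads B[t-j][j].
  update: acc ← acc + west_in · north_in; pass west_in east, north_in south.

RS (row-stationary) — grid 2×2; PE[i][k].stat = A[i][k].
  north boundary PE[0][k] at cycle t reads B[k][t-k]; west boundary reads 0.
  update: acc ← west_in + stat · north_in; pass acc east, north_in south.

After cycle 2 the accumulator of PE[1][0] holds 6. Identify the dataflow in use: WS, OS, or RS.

dataflow = RS

WS (2×3 grid), PE[1][0]:
  @0  [1,0]  acc 0  |  →0  ↓0
  @1  [1,0]  acc 8  |  →2  ↓8
  @2  [1,0]  acc 25  |  →7  ↓25
OS (2×3 grid), PE[1][0]:
  @0  [1,0]  acc 0  |  →0  ↓0
  @1  [1,0]  acc 4  |  →2  ↓2
  @2  [1,0]  acc 25  |  →7  ↓3
RS (2×2 grid), PE[1][0]:
  @0  [1,0]  acc 0  |  →0  ↓0
  @1  [1,0]  acc 4  |  →4  ↓2
  @2  [1,0]  acc 6  |  →6  ↓3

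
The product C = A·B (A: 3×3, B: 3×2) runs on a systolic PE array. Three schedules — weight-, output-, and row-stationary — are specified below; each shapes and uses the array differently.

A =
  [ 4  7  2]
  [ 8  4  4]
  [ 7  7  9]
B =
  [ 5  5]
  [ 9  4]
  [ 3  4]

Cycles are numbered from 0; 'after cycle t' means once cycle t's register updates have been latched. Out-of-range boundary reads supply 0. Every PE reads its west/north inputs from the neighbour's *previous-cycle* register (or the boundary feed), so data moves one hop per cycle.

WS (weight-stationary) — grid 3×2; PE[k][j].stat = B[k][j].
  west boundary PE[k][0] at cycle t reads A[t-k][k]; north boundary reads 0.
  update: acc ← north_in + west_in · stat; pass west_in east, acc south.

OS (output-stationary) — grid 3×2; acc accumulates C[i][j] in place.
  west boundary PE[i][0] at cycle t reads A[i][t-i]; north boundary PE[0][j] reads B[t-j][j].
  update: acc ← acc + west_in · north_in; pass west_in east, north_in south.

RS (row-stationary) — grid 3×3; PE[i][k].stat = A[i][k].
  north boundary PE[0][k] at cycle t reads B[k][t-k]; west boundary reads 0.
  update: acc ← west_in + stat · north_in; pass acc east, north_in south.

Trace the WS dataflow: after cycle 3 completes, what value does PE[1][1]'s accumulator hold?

PE[1][1].acc = 56

WS 3×2: PE[1][1] cycle-by-cycle (with neighbour feeds):
  cycle 0: PE[0][1] → acc 0, east 0, south 0
  cycle 0: PE[1][0] → acc 0, east 0, south 0
  cycle 0: PE[1][1] → acc 0, east 0, south 0
  cycle 1: PE[0][1] → acc 20, east 4, south 20
  cycle 1: PE[1][0] → acc 83, east 7, south 83
  cycle 1: PE[1][1] → acc 0, east 0, south 0
  cycle 2: PE[0][1] → acc 40, east 8, south 40
  cycle 2: PE[1][0] → acc 76, east 4, south 76
  cycle 2: PE[1][1] → acc 48, east 7, south 48
  cycle 3: PE[0][1] → acc 35, east 7, south 35
  cycle 3: PE[1][0] → acc 98, east 7, south 98
  cycle 3: PE[1][1] → acc 56, east 4, south 56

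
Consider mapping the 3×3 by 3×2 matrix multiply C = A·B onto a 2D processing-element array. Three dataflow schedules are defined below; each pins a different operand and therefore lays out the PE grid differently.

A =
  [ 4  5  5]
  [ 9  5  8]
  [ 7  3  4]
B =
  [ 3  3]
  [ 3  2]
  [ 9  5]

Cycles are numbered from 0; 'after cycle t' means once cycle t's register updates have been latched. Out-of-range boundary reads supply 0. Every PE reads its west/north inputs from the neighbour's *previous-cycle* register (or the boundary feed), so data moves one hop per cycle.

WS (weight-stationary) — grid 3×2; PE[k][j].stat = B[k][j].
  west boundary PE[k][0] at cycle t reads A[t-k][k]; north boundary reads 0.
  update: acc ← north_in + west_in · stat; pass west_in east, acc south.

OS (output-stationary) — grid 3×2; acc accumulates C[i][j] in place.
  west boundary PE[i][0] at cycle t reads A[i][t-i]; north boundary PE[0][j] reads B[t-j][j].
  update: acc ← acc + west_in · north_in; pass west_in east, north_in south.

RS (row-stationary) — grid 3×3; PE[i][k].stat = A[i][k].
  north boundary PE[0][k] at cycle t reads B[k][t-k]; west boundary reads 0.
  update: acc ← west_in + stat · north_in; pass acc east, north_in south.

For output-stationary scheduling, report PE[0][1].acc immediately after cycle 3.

PE[0][1].acc = 47

OS (3×2). Following PE[0][1] plus its west/north inputs:
  cycle 0: PE[0][0] → acc 12, east 4, south 3
  cycle 0: PE[0][1] → acc 0, east 0, south 0
  cycle 1: PE[0][0] → acc 27, east 5, south 3
  cycle 1: PE[0][1] → acc 12, east 4, south 3
  cycle 2: PE[0][0] → acc 72, east 5, south 9
  cycle 2: PE[0][1] → acc 22, east 5, south 2
  cycle 3: PE[0][0] → acc 72, east 0, south 0
  cycle 3: PE[0][1] → acc 47, east 5, south 5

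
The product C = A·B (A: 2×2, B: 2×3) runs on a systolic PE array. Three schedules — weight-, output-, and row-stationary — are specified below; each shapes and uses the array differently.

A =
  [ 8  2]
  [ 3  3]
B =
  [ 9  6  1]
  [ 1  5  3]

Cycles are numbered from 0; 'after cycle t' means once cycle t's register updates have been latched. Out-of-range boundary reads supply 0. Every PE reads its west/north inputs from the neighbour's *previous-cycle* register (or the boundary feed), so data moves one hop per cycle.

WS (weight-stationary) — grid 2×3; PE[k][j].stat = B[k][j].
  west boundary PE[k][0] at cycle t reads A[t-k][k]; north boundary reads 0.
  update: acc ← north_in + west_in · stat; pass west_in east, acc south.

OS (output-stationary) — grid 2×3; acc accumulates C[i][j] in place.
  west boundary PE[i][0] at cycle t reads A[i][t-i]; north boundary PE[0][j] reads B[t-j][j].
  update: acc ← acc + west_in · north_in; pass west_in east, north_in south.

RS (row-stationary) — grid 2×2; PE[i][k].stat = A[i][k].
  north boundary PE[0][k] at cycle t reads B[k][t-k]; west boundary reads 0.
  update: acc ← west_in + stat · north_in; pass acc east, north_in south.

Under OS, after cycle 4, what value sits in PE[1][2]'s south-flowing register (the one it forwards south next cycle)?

OS (2×3). Following PE[1][2] plus its west/north inputs:
  t=0 PE[0][2]: acc=0 h=0 v=0
  t=0 PE[1][1]: acc=0 h=0 v=0
  t=0 PE[1][2]: acc=0 h=0 v=0
  t=1 PE[0][2]: acc=0 h=0 v=0
  t=1 PE[1][1]: acc=0 h=0 v=0
  t=1 PE[1][2]: acc=0 h=0 v=0
  t=2 PE[0][2]: acc=8 h=8 v=1
  t=2 PE[1][1]: acc=18 h=3 v=6
  t=2 PE[1][2]: acc=0 h=0 v=0
  t=3 PE[0][2]: acc=14 h=2 v=3
  t=3 PE[1][1]: acc=33 h=3 v=5
  t=3 PE[1][2]: acc=3 h=3 v=1
  t=4 PE[0][2]: acc=14 h=0 v=0
  t=4 PE[1][1]: acc=33 h=0 v=0
  t=4 PE[1][2]: acc=12 h=3 v=3

register = 3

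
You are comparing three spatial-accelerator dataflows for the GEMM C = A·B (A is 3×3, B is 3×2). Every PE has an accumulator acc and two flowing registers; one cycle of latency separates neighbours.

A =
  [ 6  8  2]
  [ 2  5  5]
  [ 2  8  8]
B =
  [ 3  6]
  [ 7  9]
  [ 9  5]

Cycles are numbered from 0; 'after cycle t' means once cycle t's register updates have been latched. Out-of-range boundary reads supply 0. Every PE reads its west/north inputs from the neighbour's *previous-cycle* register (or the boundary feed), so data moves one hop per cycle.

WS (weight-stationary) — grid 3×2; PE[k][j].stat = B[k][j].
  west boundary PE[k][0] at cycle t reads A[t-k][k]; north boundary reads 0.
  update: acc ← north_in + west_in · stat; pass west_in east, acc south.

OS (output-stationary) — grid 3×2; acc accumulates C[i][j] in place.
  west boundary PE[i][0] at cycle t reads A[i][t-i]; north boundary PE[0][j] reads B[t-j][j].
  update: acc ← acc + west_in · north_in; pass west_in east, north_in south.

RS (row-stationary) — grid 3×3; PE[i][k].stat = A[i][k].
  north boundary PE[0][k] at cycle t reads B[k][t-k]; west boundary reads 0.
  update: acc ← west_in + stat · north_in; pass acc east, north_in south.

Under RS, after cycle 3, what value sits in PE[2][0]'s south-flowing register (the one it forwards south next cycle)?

register = 6

RS 3×3: PE[2][0] cycle-by-cycle (with neighbour feeds):
  @0  [1,0]  acc 0  |  →0  ↓0
  @0  [2,0]  acc 0  |  →0  ↓0
  @1  [1,0]  acc 6  |  →6  ↓3
  @1  [2,0]  acc 0  |  →0  ↓0
  @2  [1,0]  acc 12  |  →12  ↓6
  @2  [2,0]  acc 6  |  →6  ↓3
  @3  [1,0]  acc 0  |  →0  ↓0
  @3  [2,0]  acc 12  |  →12  ↓6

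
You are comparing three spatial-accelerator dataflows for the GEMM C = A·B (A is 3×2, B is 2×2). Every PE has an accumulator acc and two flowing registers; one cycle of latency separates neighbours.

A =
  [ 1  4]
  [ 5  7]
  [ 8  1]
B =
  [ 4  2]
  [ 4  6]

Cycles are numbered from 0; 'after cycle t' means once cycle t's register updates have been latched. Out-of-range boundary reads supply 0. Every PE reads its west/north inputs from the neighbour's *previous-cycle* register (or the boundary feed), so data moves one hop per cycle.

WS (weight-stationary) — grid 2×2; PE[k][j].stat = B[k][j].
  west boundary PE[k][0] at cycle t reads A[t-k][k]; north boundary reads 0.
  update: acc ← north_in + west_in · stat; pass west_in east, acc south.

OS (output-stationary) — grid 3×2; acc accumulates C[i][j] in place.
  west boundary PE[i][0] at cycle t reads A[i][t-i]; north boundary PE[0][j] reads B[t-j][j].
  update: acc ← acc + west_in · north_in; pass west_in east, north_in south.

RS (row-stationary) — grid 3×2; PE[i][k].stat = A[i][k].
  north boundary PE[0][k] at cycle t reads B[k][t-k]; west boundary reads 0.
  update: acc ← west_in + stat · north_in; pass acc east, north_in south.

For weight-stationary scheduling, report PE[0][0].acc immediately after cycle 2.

WS (2×2). Following PE[0][0] plus its west/north inputs:
  c0 r0c0: 4 / 1 / 4
  c1 r0c0: 20 / 5 / 20
  c2 r0c0: 32 / 8 / 32

PE[0][0].acc = 32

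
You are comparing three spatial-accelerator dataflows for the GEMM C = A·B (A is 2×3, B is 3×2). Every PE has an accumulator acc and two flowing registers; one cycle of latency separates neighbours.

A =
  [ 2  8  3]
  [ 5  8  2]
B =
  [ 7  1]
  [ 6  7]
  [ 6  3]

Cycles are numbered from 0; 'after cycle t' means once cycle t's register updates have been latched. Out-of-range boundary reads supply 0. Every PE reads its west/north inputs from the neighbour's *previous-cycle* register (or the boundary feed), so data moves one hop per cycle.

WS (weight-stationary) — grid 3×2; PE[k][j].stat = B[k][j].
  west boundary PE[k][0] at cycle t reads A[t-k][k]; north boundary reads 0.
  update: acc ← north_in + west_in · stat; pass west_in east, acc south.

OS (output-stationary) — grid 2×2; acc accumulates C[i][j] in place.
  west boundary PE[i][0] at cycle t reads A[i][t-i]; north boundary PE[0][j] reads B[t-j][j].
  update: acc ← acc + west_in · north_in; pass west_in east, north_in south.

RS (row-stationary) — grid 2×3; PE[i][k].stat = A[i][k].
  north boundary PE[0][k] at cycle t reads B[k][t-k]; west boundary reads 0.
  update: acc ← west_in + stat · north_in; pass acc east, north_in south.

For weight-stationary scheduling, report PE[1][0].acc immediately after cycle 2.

WS (3×2). Following PE[1][0] plus its west/north inputs:
  t=0 PE[0][0]: acc=14 h=2 v=14
  t=0 PE[1][0]: acc=0 h=0 v=0
  t=1 PE[0][0]: acc=35 h=5 v=35
  t=1 PE[1][0]: acc=62 h=8 v=62
  t=2 PE[0][0]: acc=0 h=0 v=0
  t=2 PE[1][0]: acc=83 h=8 v=83

PE[1][0].acc = 83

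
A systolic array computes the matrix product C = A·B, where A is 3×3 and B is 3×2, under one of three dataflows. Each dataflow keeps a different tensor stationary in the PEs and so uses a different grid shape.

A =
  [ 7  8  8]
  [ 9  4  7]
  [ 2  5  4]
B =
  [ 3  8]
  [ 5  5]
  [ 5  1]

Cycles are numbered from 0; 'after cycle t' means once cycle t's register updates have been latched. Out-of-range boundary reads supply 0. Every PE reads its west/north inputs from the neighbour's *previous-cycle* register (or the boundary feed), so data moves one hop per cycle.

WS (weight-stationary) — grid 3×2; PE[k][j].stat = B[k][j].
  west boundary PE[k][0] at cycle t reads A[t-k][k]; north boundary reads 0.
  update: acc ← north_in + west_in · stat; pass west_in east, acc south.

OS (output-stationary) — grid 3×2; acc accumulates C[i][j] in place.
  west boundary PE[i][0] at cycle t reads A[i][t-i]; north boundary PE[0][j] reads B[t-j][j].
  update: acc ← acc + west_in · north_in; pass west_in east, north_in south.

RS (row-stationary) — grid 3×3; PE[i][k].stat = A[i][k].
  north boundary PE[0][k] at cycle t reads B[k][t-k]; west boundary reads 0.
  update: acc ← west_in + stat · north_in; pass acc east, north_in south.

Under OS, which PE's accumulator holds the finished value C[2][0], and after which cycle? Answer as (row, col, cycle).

(row, col, cycle) = (2, 0, 4)

OS — PE[2][0] is where C[2][0] collects:
  c0 r2c0: 0 / 0 / 0
  c1 r2c0: 0 / 0 / 0
  c2 r2c0: 6 / 2 / 3
  c3 r2c0: 31 / 5 / 5
  c4 r2c0: 51 / 4 / 5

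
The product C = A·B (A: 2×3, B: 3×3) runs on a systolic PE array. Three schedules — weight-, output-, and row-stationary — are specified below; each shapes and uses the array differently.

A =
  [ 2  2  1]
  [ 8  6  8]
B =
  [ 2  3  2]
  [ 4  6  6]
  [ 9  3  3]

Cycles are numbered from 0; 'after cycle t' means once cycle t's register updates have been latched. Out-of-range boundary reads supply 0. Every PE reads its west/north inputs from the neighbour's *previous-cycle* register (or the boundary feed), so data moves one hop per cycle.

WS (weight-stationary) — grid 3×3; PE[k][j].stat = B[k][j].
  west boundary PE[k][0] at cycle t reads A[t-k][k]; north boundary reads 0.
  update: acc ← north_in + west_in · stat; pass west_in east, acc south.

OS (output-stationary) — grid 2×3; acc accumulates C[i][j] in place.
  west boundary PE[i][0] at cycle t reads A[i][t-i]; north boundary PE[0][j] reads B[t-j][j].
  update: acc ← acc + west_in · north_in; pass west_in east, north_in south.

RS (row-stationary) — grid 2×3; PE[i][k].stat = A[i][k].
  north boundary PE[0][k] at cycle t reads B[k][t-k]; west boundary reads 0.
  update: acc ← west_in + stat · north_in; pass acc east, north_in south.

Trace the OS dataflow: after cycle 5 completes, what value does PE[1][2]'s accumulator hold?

OS 2×3: PE[1][2] cycle-by-cycle (with neighbour feeds):
  c0 r0c2: 0 / 0 / 0
  c0 r1c1: 0 / 0 / 0
  c0 r1c2: 0 / 0 / 0
  c1 r0c2: 0 / 0 / 0
  c1 r1c1: 0 / 0 / 0
  c1 r1c2: 0 / 0 / 0
  c2 r0c2: 4 / 2 / 2
  c2 r1c1: 24 / 8 / 3
  c2 r1c2: 0 / 0 / 0
  c3 r0c2: 16 / 2 / 6
  c3 r1c1: 60 / 6 / 6
  c3 r1c2: 16 / 8 / 2
  c4 r0c2: 19 / 1 / 3
  c4 r1c1: 84 / 8 / 3
  c4 r1c2: 52 / 6 / 6
  c5 r0c2: 19 / 0 / 0
  c5 r1c1: 84 / 0 / 0
  c5 r1c2: 76 / 8 / 3

PE[1][2].acc = 76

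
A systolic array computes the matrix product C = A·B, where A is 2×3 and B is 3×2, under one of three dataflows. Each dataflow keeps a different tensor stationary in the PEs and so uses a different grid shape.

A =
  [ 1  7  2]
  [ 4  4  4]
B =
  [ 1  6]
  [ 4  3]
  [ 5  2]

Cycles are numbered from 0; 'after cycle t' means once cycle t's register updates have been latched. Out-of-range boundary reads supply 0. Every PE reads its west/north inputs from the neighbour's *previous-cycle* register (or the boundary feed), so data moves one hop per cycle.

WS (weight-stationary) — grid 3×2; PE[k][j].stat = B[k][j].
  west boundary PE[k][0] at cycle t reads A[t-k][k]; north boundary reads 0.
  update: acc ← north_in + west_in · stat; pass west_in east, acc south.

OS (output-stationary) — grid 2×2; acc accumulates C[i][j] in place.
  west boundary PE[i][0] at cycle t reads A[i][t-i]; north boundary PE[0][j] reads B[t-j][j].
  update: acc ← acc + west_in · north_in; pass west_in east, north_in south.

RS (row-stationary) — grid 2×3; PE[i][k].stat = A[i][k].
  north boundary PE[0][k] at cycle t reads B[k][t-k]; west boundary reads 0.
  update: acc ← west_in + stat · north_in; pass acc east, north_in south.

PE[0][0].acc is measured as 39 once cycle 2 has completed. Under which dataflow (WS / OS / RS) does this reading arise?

WS [3×2] PE[0][0] across cycles:
  t=0 PE[0][0]: acc=1 h=1 v=1
  t=1 PE[0][0]: acc=4 h=4 v=4
  t=2 PE[0][0]: acc=0 h=0 v=0
OS [2×2] PE[0][0] across cycles:
  t=0 PE[0][0]: acc=1 h=1 v=1
  t=1 PE[0][0]: acc=29 h=7 v=4
  t=2 PE[0][0]: acc=39 h=2 v=5
RS [2×3] PE[0][0] across cycles:
  t=0 PE[0][0]: acc=1 h=1 v=1
  t=1 PE[0][0]: acc=6 h=6 v=6
  t=2 PE[0][0]: acc=0 h=0 v=0

dataflow = OS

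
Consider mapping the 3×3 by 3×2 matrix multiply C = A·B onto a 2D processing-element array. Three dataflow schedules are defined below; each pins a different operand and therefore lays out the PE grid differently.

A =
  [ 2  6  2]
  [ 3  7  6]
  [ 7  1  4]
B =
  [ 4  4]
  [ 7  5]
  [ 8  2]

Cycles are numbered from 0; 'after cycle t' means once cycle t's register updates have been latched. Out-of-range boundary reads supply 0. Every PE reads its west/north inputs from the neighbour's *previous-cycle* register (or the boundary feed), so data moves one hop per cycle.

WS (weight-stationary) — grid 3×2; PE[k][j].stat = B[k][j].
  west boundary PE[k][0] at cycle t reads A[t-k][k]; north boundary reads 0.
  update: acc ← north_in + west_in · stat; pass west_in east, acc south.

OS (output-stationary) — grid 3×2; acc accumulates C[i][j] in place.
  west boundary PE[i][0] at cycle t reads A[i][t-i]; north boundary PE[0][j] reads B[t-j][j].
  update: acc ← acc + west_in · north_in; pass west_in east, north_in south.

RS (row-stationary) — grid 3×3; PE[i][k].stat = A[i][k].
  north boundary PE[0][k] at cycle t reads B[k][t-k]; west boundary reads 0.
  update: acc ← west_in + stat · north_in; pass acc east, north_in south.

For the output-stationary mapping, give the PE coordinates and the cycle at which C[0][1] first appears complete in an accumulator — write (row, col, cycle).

Under OS, C[0][1] lands at PE[0][1]:
  0: (0,1).acc=0  regs=<0,0>
  1: (0,1).acc=8  regs=<2,4>
  2: (0,1).acc=38  regs=<6,5>
  3: (0,1).acc=42  regs=<2,2>

(row, col, cycle) = (0, 1, 3)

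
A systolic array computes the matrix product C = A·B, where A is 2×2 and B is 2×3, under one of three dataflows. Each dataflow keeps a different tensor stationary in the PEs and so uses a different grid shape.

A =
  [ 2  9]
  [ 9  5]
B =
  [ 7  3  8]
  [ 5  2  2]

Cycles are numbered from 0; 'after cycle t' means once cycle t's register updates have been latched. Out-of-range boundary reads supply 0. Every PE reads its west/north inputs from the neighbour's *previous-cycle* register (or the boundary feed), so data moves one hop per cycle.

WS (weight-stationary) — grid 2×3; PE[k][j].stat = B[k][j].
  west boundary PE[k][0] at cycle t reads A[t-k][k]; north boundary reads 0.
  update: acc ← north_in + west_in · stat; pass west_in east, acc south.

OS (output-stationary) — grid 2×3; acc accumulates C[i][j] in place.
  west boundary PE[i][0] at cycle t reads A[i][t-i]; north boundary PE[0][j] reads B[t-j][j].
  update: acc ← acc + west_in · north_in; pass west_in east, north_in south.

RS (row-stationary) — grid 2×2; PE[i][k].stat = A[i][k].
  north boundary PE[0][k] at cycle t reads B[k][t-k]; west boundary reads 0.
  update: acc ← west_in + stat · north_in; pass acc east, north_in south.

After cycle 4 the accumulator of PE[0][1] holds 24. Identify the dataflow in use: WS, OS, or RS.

dataflow = OS

— WS: 2×3; PE[0][1] trace:
  @0  [0,1]  acc 0  |  →0  ↓0
  @1  [0,1]  acc 6  |  →2  ↓6
  @2  [0,1]  acc 27  |  →9  ↓27
  @3  [0,1]  acc 0  |  →0  ↓0
  @4  [0,1]  acc 0  |  →0  ↓0
— OS: 2×3; PE[0][1] trace:
  @0  [0,1]  acc 0  |  →0  ↓0
  @1  [0,1]  acc 6  |  →2  ↓3
  @2  [0,1]  acc 24  |  →9  ↓2
  @3  [0,1]  acc 24  |  →0  ↓0
  @4  [0,1]  acc 24  |  →0  ↓0
— RS: 2×2; PE[0][1] trace:
  @0  [0,1]  acc 0  |  →0  ↓0
  @1  [0,1]  acc 59  |  →59  ↓5
  @2  [0,1]  acc 24  |  →24  ↓2
  @3  [0,1]  acc 34  |  →34  ↓2
  @4  [0,1]  acc 0  |  →0  ↓0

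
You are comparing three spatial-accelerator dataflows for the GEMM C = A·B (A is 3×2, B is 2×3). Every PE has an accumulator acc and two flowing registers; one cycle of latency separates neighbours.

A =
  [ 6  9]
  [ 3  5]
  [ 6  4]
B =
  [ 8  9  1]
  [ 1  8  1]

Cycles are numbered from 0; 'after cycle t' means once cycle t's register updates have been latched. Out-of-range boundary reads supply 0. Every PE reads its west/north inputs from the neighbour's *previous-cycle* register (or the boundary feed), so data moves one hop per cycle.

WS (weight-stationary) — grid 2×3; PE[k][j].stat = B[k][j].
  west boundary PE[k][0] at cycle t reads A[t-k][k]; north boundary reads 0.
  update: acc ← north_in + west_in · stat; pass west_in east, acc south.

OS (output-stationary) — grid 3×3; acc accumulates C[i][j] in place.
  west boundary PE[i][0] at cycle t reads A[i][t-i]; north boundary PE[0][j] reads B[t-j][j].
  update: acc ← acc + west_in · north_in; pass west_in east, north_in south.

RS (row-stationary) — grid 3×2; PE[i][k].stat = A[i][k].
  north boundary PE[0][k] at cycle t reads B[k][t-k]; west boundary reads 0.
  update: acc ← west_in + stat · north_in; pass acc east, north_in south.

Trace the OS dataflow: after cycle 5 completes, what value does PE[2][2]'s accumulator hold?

PE[2][2].acc = 10

OS 3×3: PE[2][2] cycle-by-cycle (with neighbour feeds):
  [0] (1,2) acc=0 (h:0 v:0)
  [0] (2,1) acc=0 (h:0 v:0)
  [0] (2,2) acc=0 (h:0 v:0)
  [1] (1,2) acc=0 (h:0 v:0)
  [1] (2,1) acc=0 (h:0 v:0)
  [1] (2,2) acc=0 (h:0 v:0)
  [2] (1,2) acc=0 (h:0 v:0)
  [2] (2,1) acc=0 (h:0 v:0)
  [2] (2,2) acc=0 (h:0 v:0)
  [3] (1,2) acc=3 (h:3 v:1)
  [3] (2,1) acc=54 (h:6 v:9)
  [3] (2,2) acc=0 (h:0 v:0)
  [4] (1,2) acc=8 (h:5 v:1)
  [4] (2,1) acc=86 (h:4 v:8)
  [4] (2,2) acc=6 (h:6 v:1)
  [5] (1,2) acc=8 (h:0 v:0)
  [5] (2,1) acc=86 (h:0 v:0)
  [5] (2,2) acc=10 (h:4 v:1)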